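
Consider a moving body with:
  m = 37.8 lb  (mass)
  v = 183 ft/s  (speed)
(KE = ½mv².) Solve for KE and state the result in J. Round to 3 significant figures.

KE is given directly by: KE = ½mv².
m = 37.8 lb = 17.15 kg; v = 183 ft/s = 55.78 m/s.
KE = 26672 J

26700 J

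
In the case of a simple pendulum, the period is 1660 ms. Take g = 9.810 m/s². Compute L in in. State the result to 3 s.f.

27.0 in

Solving T = 2π√(L/g) for L: L = g·(T/2π)².
T = 1660 ms = 1.660 s; g = 9.810 m/s².
L = 0.6847 m
0.6847 m × (1 in / 0.02540 m) = 26.96 in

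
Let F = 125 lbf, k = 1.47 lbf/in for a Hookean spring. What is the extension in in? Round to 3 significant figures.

From Hooke's law: x = F/k.
F = 125 lbf = 556.0 N; k = 1.47 lbf/in = 257.4 N/m.
x = 2.160 m
2.160 m × (1 in / 0.02540 m) = 85.03 in

85.0 in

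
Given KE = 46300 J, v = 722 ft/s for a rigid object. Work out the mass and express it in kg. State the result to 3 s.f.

1.91 kg

Solving KE = ½mv² for m: m = 2·KE/v².
KE = 46300 J; v = 722 ft/s = 220.1 m/s.
m = 1.912 kg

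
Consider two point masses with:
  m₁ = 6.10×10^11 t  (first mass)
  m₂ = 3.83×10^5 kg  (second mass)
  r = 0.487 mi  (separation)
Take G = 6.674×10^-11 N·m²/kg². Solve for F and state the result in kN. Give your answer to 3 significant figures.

F is given directly by: F = Gm₁m₂/r².
m₁ = 6.10×10^11 t = 6.100×10^14 kg; m₂ = 3.83×10^5 kg; r = 0.487 mi = 783.8 m; G = 6.674×10^-11 N·m²/kg².
F = 25384 N
25384 N × (1 kN / 1000 N) = 25.38 kN

25.4 kN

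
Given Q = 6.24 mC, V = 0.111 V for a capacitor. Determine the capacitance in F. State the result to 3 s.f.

Directly: C = Q/V.
Q = 6.24 mC = 0.006240 C; V = 0.111 V.
C = 0.05622 F

0.0562 F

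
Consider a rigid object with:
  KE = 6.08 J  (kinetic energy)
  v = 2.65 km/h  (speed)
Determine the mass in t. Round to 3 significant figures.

0.0224 t

Rearranging: m = 2·KE/v².
KE = 6.08 J; v = 2.65 km/h = 0.7361 m/s.
m = 22.44 kg
22.44 kg × (1 t / 1000 kg) = 0.02244 t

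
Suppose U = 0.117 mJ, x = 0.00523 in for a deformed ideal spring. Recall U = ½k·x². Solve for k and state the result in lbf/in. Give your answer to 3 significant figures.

Rearranging U = ½k·x² for k: k = 2U/x².
U = 0.117 mJ = 1.170×10^-4 J; x = 0.00523 in = 1.328×10^-4 m.
k = 13260 N/m
13260 N/m × (1 lbf/in / 175.1 N/m) = 75.72 lbf/in

75.7 lbf/in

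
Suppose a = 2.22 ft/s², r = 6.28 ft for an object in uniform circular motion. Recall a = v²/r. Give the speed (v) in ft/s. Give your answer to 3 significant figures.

3.73 ft/s

Rearranging a = v²/r for v: v = √(a·r).
a = 2.22 ft/s² = 0.6767 m/s²; r = 6.28 ft = 1.914 m.
v = 1.138 m/s
1.138 m/s × (1 ft/s / 0.3048 m/s) = 3.734 ft/s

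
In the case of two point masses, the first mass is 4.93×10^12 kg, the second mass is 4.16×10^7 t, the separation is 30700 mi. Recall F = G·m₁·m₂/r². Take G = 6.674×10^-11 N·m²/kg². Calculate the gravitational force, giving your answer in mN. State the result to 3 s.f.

From Newton's law of gravitation: F = Gm₁m₂/r².
m₁ = 4.93×10^12 kg; m₂ = 4.16×10^7 t = 4.160×10^10 kg; r = 30700 mi = 4.941×10^7 m; G = 6.674×10^-11 N·m²/kg².
F = 0.005607 N
0.005607 N × (1 mN / 0.001000 N) = 5.607 mN

5.61 mN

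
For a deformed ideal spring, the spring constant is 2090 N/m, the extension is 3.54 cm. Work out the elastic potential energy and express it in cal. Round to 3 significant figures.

0.313 cal

Directly: U = ½kx².
k = 2090 N/m; x = 3.54 cm = 0.03540 m.
U = 1.310 J
1.310 J × (1 cal / 4.184 J) = 0.3130 cal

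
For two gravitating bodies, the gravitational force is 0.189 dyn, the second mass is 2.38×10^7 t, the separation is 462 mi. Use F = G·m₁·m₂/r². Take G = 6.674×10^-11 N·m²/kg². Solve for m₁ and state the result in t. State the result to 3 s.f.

From Newton's law of gravitation: m₁ = F·r²/(G·m₂).
F = 0.189 dyn = 1.890×10^-6 N; m₂ = 2.38×10^7 t = 2.380×10^10 kg; r = 462 mi = 7.435×10^5 m; G = 6.674×10^-11 N·m²/kg².
m₁ = 6.578×10^5 kg
6.578×10^5 kg × (1 t / 1000 kg) = 657.8 t

658 t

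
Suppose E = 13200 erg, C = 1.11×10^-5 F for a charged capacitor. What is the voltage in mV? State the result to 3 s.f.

Solving E = ½C·V² for V: V = √(2E/C).
E = 13200 erg = 0.001320 J; C = 1.11×10^-5 F.
V = 15.42 V
15.42 V × (1 mV / 0.001000 V) = 15422 mV

15400 mV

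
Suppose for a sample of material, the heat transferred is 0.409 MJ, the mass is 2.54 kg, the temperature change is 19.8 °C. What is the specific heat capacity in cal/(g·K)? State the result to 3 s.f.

1.94 cal/(g·K)

Rearranging Q = m·c·ΔT for c: c = Q/(m·ΔT).
Q = 0.409 MJ = 4.090×10^5 J; m = 2.54 kg; ΔT = 19.8 °C = 19.80 K.
c = 8133 J/(kg·K)
8133 J/(kg·K) × (1 cal/(g·K) / 4184 J/(kg·K)) = 1.944 cal/(g·K)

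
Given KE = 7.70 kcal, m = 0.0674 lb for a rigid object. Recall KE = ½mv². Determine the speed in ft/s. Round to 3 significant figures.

Rearranging: v = √(2·KE/m).
KE = 7.70 kcal = 32217 J; m = 0.0674 lb = 0.03057 kg.
v = 1452 m/s
1452 m/s × (1 ft/s / 0.3048 m/s) = 4763 ft/s

4760 ft/s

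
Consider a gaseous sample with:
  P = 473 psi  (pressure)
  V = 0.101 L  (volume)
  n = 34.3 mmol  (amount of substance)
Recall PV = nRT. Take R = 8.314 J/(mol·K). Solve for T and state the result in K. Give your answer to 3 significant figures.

From the ideal-gas law: T = PV/(nR).
P = 473 psi = 3.261×10^6 Pa; V = 0.101 L = 1.010×10^-4 m³; n = 34.3 mmol = 0.03430 mol; R = 8.314 J/(mol·K).
T = 1155 K

1160 K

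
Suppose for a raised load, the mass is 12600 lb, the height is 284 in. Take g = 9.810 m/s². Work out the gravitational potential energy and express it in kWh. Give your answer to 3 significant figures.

Directly: PE = mgh.
m = 12600 lb = 5715 kg; h = 284 in = 7.214 m; g = 9.810 m/s².
PE = 4.044×10^5 J
4.044×10^5 J × (1 kWh / 3.600×10^6 J) = 0.1123 kWh

0.112 kWh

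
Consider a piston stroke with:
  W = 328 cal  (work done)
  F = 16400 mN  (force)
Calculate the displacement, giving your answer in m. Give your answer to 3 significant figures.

83.7 m

Rearranging: d = W/F.
W = 328 cal = 1372 J; F = 16400 mN = 16.40 N.
d = 83.68 m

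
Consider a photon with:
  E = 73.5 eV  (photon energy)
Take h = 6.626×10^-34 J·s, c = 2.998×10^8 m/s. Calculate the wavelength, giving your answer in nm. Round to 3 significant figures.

16.9 nm

Solving E = h·c/λ for λ: λ = hc/E.
E = 73.5 eV = 1.178×10^-17 J; h = 6.626×10^-34 J·s; c = 2.998×10^8 m/s.
λ = 1.687×10^-8 m
1.687×10^-8 m × (1 nm / 1.000×10^-9 m) = 16.87 nm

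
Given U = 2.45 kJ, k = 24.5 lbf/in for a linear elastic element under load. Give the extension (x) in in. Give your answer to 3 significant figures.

42.1 in

Rearranging: x = √(2U/k).
U = 2.45 kJ = 2450 J; k = 24.5 lbf/in = 4291 N/m.
x = 1.069 m
1.069 m × (1 in / 0.02540 m) = 42.07 in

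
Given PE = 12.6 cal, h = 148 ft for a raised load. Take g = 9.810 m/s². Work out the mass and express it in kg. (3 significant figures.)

0.119 kg

Rearranging: m = PE/(g·h).
PE = 12.6 cal = 52.72 J; h = 148 ft = 45.11 m; g = 9.810 m/s².
m = 0.1191 kg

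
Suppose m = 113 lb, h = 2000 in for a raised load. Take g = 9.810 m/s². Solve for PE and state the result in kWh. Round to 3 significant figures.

Directly: PE = mgh.
m = 113 lb = 51.26 kg; h = 2000 in = 50.80 m; g = 9.810 m/s².
PE = 25543 J
25543 J × (1 kWh / 3.600×10^6 J) = 0.007095 kWh

0.00710 kWh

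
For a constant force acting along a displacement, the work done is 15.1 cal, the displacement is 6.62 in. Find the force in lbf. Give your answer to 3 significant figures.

84.5 lbf

Rearranging W = F·d for F: F = W/d.
W = 15.1 cal = 63.18 J; d = 6.62 in = 0.1681 m.
F = 375.7 N  (the unit combination reduces to kg·m/s² = N)
375.7 N × (1 lbf / 4.448 N) = 84.47 lbf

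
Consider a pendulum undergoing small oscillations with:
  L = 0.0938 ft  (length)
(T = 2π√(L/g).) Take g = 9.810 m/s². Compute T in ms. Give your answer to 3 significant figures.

339 ms

Directly: T = 2π√(L/g).
L = 0.0938 ft = 0.02859 m; g = 9.810 m/s².
T = 0.3392 s
0.3392 s × (1 ms / 0.001000 s) = 339.2 ms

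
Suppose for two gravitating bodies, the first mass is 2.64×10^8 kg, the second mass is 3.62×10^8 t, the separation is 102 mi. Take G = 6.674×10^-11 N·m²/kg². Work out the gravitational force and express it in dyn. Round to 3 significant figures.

23700 dyn

F is given directly by: F = Gm₁m₂/r².
m₁ = 2.64×10^8 kg; m₂ = 3.62×10^8 t = 3.620×10^11 kg; r = 102 mi = 1.642×10^5 m; G = 6.674×10^-11 N·m²/kg².
F = 0.2367 N
0.2367 N × (1 dyn / 1.000×10^-5 N) = 23670 dyn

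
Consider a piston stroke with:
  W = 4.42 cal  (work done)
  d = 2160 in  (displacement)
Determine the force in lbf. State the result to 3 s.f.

0.0758 lbf

Rearranging: F = W/d.
W = 4.42 cal = 18.49 J; d = 2160 in = 54.86 m.
F = 0.3371 N
0.3371 N × (1 lbf / 4.448 N) = 0.07578 lbf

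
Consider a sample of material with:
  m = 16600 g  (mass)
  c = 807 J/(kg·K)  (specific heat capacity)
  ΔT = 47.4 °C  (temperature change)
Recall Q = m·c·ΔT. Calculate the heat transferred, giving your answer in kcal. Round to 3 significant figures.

Q is given directly by: Q = mcΔT.
m = 16600 g = 16.60 kg; c = 807 J/(kg·K); ΔT = 47.4 °C = 47.40 K.
Q = 6.350×10^5 J
6.350×10^5 J × (1 kcal / 4184 J) = 151.8 kcal

152 kcal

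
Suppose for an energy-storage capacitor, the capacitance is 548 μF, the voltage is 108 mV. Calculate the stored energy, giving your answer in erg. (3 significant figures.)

Directly: E = ½CV².
C = 548 μF = 5.480×10^-4 F; V = 108 mV = 0.1080 V.
E = 3.196×10^-6 J  (the unit combination reduces to kg·m²/s² = J)
3.196×10^-6 J × (1 erg / 1.000×10^-7 J) = 31.96 erg

32.0 erg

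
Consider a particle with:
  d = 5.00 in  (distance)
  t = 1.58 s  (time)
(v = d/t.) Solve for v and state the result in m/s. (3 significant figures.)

0.0804 m/s

v is given directly by: v = d/t.
d = 5.00 in = 0.1270 m; t = 1.58 s.
v = 0.08038 m/s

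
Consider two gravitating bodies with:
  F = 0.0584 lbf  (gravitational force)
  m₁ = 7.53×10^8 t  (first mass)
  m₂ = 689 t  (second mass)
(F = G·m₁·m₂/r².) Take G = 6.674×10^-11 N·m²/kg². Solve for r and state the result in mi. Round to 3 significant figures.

Rearranging F = G·m₁·m₂/r² for r: r = √(G·m₁m₂/F).
F = 0.0584 lbf = 0.2598 N; m₁ = 7.53×10^8 t = 7.530×10^11 kg; m₂ = 689 t = 6.890×10^5 kg; G = 6.674×10^-11 N·m²/kg².
r = 11545 m
11545 m × (1 mi / 1609 m) = 7.174 mi

7.17 mi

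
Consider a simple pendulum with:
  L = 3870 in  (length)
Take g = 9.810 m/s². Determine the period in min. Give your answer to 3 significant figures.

0.331 min

Directly: T = 2π√(L/g).
L = 3870 in = 98.30 m; g = 9.810 m/s².
T = 19.89 s
19.89 s × (1 min / 60.00 s) = 0.3315 min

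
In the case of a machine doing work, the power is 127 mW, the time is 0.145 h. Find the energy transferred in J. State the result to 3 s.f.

66.3 J

Rearranging: W = P·t.
P = 127 mW = 0.1270 W; t = 0.145 h = 522.0 s.
W = 66.29 J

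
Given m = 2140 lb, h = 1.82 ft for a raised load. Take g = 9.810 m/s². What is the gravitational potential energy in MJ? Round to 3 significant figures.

0.00528 MJ

PE is given directly by: PE = mgh.
m = 2140 lb = 970.7 kg; h = 1.82 ft = 0.5547 m; g = 9.810 m/s².
PE = 5282 J
5282 J × (1 MJ / 1.000×10^6 J) = 0.005282 MJ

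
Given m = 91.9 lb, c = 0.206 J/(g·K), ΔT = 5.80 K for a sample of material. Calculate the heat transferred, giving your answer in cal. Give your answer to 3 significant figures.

11900 cal

Q is given directly by: Q = mcΔT.
m = 91.9 lb = 41.69 kg; c = 0.206 J/(g·K) = 206.0 J/(kg·K); ΔT = 5.80 K.
Q = 49805 J  (the unit combination reduces to kg·m²/s² = J)
49805 J × (1 cal / 4.184 J) = 11904 cal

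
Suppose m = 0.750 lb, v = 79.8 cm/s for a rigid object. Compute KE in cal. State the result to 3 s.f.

KE is given directly by: KE = ½mv².
m = 0.750 lb = 0.3402 kg; v = 79.8 cm/s = 0.7980 m/s.
KE = 0.1083 J  (the unit combination reduces to kg·m²/s² = J)
0.1083 J × (1 cal / 4.184 J) = 0.02589 cal

0.0259 cal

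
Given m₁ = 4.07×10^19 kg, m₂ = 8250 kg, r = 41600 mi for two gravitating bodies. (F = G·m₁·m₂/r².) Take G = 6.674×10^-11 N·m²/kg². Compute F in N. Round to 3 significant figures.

0.00500 N

Directly: F = Gm₁m₂/r².
m₁ = 4.07×10^19 kg; m₂ = 8250 kg; r = 41600 mi = 6.695×10^7 m; G = 6.674×10^-11 N·m²/kg².
F = 0.005000 N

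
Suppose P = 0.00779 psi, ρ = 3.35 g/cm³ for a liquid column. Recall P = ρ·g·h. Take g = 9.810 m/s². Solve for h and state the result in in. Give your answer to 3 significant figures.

0.0643 in

Solving P = ρ·g·h for h: h = P/(ρ·g).
P = 0.00779 psi = 53.71 Pa; ρ = 3.35 g/cm³ = 3350 kg/m³; g = 9.810 m/s².
h = 0.001634 m
0.001634 m × (1 in / 0.02540 m) = 0.06434 in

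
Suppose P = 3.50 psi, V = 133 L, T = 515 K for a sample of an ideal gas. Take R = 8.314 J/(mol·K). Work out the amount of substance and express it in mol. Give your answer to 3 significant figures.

0.750 mol

Rearranging PV = nRT for n: n = PV/(RT).
P = 3.50 psi = 24132 Pa; V = 133 L = 0.1330 m³; T = 515 K; R = 8.314 J/(mol·K).
n = 0.7496 mol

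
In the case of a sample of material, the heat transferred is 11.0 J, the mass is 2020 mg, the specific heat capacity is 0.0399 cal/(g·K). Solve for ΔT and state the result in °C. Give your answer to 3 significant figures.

Solving Q = m·c·ΔT for ΔT: ΔT = Q/(m·c).
Q = 11.0 J; m = 2020 mg = 0.002020 kg; c = 0.0399 cal/(g·K) = 166.9 J/(kg·K).
ΔT = 32.62 K
Since 1 °C = 1 K, 32.62 °C.

32.6 °C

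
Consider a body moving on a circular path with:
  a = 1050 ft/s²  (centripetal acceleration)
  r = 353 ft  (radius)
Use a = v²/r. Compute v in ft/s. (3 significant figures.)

609 ft/s

Rearranging a = v²/r for v: v = √(a·r).
a = 1050 ft/s² = 320.0 m/s²; r = 353 ft = 107.6 m.
v = 185.6 m/s
185.6 m/s × (1 ft/s / 0.3048 m/s) = 608.8 ft/s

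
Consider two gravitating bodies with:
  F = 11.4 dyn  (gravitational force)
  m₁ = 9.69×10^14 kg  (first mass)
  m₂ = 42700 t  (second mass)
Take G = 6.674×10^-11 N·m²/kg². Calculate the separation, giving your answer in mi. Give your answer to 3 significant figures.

96700 mi

Rearranging: r = √(G·m₁m₂/F).
F = 11.4 dyn = 1.140×10^-4 N; m₁ = 9.69×10^14 kg; m₂ = 42700 t = 4.270×10^7 kg; G = 6.674×10^-11 N·m²/kg².
r = 1.556×10^8 m
1.556×10^8 m × (1 mi / 1609 m) = 96709 mi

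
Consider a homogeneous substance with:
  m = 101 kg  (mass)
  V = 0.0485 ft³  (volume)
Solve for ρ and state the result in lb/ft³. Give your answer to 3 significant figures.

ρ is given directly by: ρ = m/V.
m = 101 kg; V = 0.0485 ft³ = 0.001373 m³.
ρ = 73542 kg/m³
73542 kg/m³ × (1 lb/ft³ / 16.02 kg/m³) = 4591 lb/ft³

4590 lb/ft³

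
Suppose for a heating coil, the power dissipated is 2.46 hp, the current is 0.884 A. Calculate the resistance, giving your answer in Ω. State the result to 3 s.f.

2350 Ω

Solving P = I²R for R: R = P/I².
P = 2.46 hp = 1834 W; I = 0.884 A.
R = 2347 Ω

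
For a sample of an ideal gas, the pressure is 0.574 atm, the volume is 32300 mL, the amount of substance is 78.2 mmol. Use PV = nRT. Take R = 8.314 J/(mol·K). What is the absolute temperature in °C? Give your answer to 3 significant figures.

Rearranging: T = PV/(nR).
P = 0.574 atm = 58161 Pa; V = 32300 mL = 0.03230 m³; n = 78.2 mmol = 0.07820 mol; R = 8.314 J/(mol·K).
T = 2889 K
2889 K − 273.15 = 2616 °C

2620 °C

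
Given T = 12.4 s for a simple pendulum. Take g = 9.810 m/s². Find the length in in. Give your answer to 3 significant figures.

1500 in

Solving T = 2π√(L/g) for L: L = g·(T/2π)².
T = 12.4 s; g = 9.810 m/s².
L = 38.21 m
38.21 m × (1 in / 0.02540 m) = 1504 in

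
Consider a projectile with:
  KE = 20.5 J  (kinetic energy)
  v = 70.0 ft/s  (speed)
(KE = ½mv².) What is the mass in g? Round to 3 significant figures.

Rearranging KE = ½mv² for m: m = 2·KE/v².
KE = 20.5 J; v = 70.0 ft/s = 21.34 m/s.
m = 0.09007 kg
0.09007 kg × (1 g / 0.001000 kg) = 90.07 g

90.1 g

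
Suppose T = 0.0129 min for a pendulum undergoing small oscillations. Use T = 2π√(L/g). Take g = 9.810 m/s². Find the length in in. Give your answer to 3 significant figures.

5.86 in

Solving T = 2π√(L/g) for L: L = g·(T/2π)².
T = 0.0129 min = 0.7740 s; g = 9.810 m/s².
L = 0.1489 m
0.1489 m × (1 in / 0.02540 m) = 5.861 in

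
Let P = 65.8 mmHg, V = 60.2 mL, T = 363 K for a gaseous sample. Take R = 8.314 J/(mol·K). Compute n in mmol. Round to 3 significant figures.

From the ideal-gas law: n = PV/(RT).
P = 65.8 mmHg = 8773 Pa; V = 60.2 mL = 6.020×10^-5 m³; T = 363 K; R = 8.314 J/(mol·K).
n = 1.750×10^-4 mol
1.750×10^-4 mol × (1 mmol / 0.001000 mol) = 0.1750 mmol

0.175 mmol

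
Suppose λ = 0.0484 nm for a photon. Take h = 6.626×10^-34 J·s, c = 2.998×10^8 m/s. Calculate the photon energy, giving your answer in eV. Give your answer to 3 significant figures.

E is given directly by: E = hc/λ.
λ = 0.0484 nm = 4.840×10^-11 m; h = 6.626×10^-34 J·s; c = 2.998×10^8 m/s.
E = 4.104×10^-15 J
4.104×10^-15 J × (1 eV / 1.602×10^-19 J) = 25617 eV

25600 eV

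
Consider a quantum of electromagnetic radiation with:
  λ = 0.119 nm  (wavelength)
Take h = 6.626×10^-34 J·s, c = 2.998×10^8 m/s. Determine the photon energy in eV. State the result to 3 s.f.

10400 eV

Directly: E = hc/λ.
λ = 0.119 nm = 1.190×10^-10 m; h = 6.626×10^-34 J·s; c = 2.998×10^8 m/s.
E = 1.669×10^-15 J  (the unit combination reduces to kg·m²/s² = J)
1.669×10^-15 J × (1 eV / 1.602×10^-19 J) = 10419 eV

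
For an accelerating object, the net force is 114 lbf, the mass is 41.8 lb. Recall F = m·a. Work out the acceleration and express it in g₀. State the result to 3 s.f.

2.73 g₀

From Newton's second law: a = F/m.
F = 114 lbf = 507.1 N; m = 41.8 lb = 18.96 kg.
a = 26.75 m/s²
26.75 m/s² × (1 g₀ / 9.807 m/s²) = 2.727 g₀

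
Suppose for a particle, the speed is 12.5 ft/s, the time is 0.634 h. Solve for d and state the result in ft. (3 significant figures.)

Rearranging v = d/t for d: d = v·t.
v = 12.5 ft/s = 3.810 m/s; t = 0.634 h = 2282 s.
d = 8696 m
8696 m × (1 ft / 0.3048 m) = 28530 ft

28500 ft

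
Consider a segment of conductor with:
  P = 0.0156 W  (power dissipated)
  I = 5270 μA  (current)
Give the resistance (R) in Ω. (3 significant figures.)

562 Ω

Solving P = I²R for R: R = P/I².
P = 0.0156 W; I = 5270 μA = 0.005270 A.
R = 561.7 Ω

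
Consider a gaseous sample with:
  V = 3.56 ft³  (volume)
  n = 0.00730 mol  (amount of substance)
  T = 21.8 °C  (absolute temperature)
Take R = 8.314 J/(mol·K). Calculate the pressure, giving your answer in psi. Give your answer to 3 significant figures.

0.0258 psi

Directly: P = nRT/V.
V = 3.56 ft³ = 0.1008 m³; n = 0.00730 mol; T = 21.8 °C = 294.9 K; R = 8.314 J/(mol·K).
P = 177.6 Pa
177.6 Pa × (1 psi / 6895 Pa) = 0.02576 psi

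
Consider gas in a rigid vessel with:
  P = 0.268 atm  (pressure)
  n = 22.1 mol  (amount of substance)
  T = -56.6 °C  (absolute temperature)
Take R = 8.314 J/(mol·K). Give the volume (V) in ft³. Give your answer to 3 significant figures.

51.7 ft³

Rearranging PV = nRT for V: V = nRT/P.
P = 0.268 atm = 27155 Pa; n = 22.1 mol; T = -56.6 °C = 216.5 K; R = 8.314 J/(mol·K).
V = 1.465 m³
1.465 m³ × (1 ft³ / 0.02832 m³) = 51.74 ft³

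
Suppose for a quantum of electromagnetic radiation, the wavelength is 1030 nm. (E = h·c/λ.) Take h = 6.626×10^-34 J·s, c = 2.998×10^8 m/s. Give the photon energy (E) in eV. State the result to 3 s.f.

1.20 eV

E is given directly by: E = hc/λ.
λ = 1030 nm = 1.030×10^-6 m; h = 6.626×10^-34 J·s; c = 2.998×10^8 m/s.
E = 1.929×10^-19 J  (the unit combination reduces to kg·m²/s² = J)
1.929×10^-19 J × (1 eV / 1.602×10^-19 J) = 1.204 eV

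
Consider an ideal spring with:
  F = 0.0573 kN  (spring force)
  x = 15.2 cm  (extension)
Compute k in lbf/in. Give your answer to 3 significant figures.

From Hooke's law: k = F/x.
F = 0.0573 kN = 57.30 N; x = 15.2 cm = 0.1520 m.
k = 377.0 N/m
377.0 N/m × (1 lbf/in / 175.1 N/m) = 2.153 lbf/in

2.15 lbf/in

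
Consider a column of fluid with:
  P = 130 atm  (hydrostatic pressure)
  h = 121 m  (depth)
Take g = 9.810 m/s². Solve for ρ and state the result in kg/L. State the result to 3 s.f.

Solving P = ρ·g·h for ρ: ρ = P/(g·h).
P = 130 atm = 1.317×10^7 Pa; h = 121 m; g = 9.810 m/s².
ρ = 11097 kg/m³
11097 kg/m³ × (1 kg/L / 1000 kg/m³) = 11.10 kg/L

11.1 kg/L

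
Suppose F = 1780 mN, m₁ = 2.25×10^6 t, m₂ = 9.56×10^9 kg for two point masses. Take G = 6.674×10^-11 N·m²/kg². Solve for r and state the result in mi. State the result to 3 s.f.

From Newton's law of gravitation: r = √(G·m₁m₂/F).
F = 1780 mN = 1.780 N; m₁ = 2.25×10^6 t = 2.250×10^9 kg; m₂ = 9.56×10^9 kg; G = 6.674×10^-11 N·m²/kg².
r = 28399 m
28399 m × (1 mi / 1609 m) = 17.65 mi

17.6 mi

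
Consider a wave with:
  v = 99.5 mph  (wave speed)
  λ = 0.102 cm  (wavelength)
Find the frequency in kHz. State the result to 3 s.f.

43.6 kHz

Solving v = f·λ for f: f = v/λ.
v = 99.5 mph = 44.48 m/s; λ = 0.102 cm = 0.001020 m.
f = 43608 Hz
43608 Hz × (1 kHz / 1000 Hz) = 43.61 kHz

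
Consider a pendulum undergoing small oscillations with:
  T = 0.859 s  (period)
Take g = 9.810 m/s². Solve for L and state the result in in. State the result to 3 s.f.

Solving T = 2π√(L/g) for L: L = g·(T/2π)².
T = 0.859 s; g = 9.810 m/s².
L = 0.1834 m
0.1834 m × (1 in / 0.02540 m) = 7.219 in

7.22 in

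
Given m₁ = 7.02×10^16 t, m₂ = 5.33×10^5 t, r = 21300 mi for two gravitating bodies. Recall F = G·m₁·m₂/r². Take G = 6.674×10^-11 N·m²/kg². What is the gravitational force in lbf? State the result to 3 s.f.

From Newton's law of gravitation: F = Gm₁m₂/r².
m₁ = 7.02×10^16 t = 7.020×10^19 kg; m₂ = 5.33×10^5 t = 5.330×10^8 kg; r = 21300 mi = 3.428×10^7 m; G = 6.674×10^-11 N·m²/kg².
F = 2125 N  (the unit combination reduces to kg·m/s² = N)
2125 N × (1 lbf / 4.448 N) = 477.8 lbf

478 lbf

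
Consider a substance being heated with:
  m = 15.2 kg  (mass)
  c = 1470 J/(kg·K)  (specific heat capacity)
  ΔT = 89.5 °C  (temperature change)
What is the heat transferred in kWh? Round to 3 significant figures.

0.555 kWh

Q is given directly by: Q = mcΔT.
m = 15.2 kg; c = 1470 J/(kg·K); ΔT = 89.5 °C = 89.50 K.
Q = 2.000×10^6 J  (the unit combination reduces to kg·m²/s² = J)
2.000×10^6 J × (1 kWh / 3.600×10^6 J) = 0.5555 kWh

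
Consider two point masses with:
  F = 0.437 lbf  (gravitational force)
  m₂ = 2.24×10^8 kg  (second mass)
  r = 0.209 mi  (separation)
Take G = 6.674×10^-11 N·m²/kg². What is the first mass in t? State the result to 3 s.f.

Solving F = G·m₁·m₂/r² for m₁: m₁ = F·r²/(G·m₂).
F = 0.437 lbf = 1.944 N; m₂ = 2.24×10^8 kg; r = 0.209 mi = 336.4 m; G = 6.674×10^-11 N·m²/kg².
m₁ = 1.471×10^7 kg
1.471×10^7 kg × (1 t / 1000 kg) = 14710 t

14700 t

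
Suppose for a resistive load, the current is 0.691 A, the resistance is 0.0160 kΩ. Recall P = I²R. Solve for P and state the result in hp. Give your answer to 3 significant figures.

Directly: P = I²R.
I = 0.691 A; R = 0.0160 kΩ = 16.00 Ω.
P = 7.640 W
7.640 W × (1 hp / 745.7 W) = 0.01025 hp

0.0102 hp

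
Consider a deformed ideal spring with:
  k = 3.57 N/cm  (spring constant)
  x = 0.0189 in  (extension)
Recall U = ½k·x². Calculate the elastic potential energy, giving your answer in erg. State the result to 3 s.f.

U is given directly by: U = ½kx².
k = 3.57 N/cm = 357.0 N/m; x = 0.0189 in = 4.801×10^-4 m.
U = 4.114×10^-5 J  (the unit combination reduces to kg·m²/s² = J)
4.114×10^-5 J × (1 erg / 1.000×10^-7 J) = 411.4 erg

411 erg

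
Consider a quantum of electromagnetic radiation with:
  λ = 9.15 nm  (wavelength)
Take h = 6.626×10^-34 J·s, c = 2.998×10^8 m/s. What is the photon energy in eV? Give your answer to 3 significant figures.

136 eV

E is given directly by: E = hc/λ.
λ = 9.15 nm = 9.150×10^-9 m; h = 6.626×10^-34 J·s; c = 2.998×10^8 m/s.
E = 2.171×10^-17 J  (the unit combination reduces to kg·m²/s² = J)
2.171×10^-17 J × (1 eV / 1.602×10^-19 J) = 135.5 eV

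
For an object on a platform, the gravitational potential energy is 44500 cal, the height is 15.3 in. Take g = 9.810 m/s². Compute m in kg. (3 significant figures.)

48800 kg

Solving PE = m·g·h for m: m = PE/(g·h).
PE = 44500 cal = 1.862×10^5 J; h = 15.3 in = 0.3886 m; g = 9.810 m/s².
m = 48838 kg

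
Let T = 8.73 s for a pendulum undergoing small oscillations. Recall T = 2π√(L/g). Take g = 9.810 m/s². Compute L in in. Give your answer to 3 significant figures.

746 in

Solving T = 2π√(L/g) for L: L = g·(T/2π)².
T = 8.73 s; g = 9.810 m/s².
L = 18.94 m
18.94 m × (1 in / 0.02540 m) = 745.6 in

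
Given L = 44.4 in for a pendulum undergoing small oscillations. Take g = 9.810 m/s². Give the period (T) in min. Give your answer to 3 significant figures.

Directly: T = 2π√(L/g).
L = 44.4 in = 1.128 m; g = 9.810 m/s².
T = 2.130 s
2.130 s × (1 min / 60.00 s) = 0.03551 min

0.0355 min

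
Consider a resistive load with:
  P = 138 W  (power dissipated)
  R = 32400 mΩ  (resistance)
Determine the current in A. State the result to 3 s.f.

2.06 A

Rearranging: I = √(P/R).
P = 138 W; R = 32400 mΩ = 32.40 Ω.
I = 2.064 A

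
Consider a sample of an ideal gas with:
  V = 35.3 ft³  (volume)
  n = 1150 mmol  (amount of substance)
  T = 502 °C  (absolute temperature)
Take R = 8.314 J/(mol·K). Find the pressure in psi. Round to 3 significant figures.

P is given directly by: P = nRT/V.
V = 35.3 ft³ = 0.9996 m³; n = 1150 mmol = 1.150 mol; T = 502 °C = 775.1 K; R = 8.314 J/(mol·K).
P = 7414 Pa
7414 Pa × (1 psi / 6895 Pa) = 1.075 psi

1.08 psi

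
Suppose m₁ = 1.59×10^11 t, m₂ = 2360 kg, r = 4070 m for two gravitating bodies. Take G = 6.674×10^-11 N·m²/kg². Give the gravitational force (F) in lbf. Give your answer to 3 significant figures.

From Newton's law of gravitation: F = Gm₁m₂/r².
m₁ = 1.59×10^11 t = 1.590×10^14 kg; m₂ = 2360 kg; r = 4070 m; G = 6.674×10^-11 N·m²/kg².
F = 1.512 N
1.512 N × (1 lbf / 4.448 N) = 0.3399 lbf

0.340 lbf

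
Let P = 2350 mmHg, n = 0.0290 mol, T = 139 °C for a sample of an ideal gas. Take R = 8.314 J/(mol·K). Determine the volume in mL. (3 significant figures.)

317 mL

From the ideal-gas law: V = nRT/P.
P = 2350 mmHg = 3.133×10^5 Pa; n = 0.0290 mol; T = 139 °C = 412.1 K; R = 8.314 J/(mol·K).
V = 3.172×10^-4 m³
3.172×10^-4 m³ × (1 mL / 1.000×10^-6 m³) = 317.2 mL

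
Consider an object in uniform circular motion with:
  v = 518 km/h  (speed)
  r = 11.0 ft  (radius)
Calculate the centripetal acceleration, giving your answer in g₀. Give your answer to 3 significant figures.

630 g₀

a is given directly by: a = v²/r.
v = 518 km/h = 143.9 m/s; r = 11.0 ft = 3.353 m.
a = 6175 m/s²
6175 m/s² × (1 g₀ / 9.807 m/s²) = 629.7 g₀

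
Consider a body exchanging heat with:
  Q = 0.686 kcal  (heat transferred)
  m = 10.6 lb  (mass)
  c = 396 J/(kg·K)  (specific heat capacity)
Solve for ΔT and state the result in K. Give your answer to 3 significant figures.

Rearranging Q = m·c·ΔT for ΔT: ΔT = Q/(m·c).
Q = 0.686 kcal = 2870 J; m = 10.6 lb = 4.808 kg; c = 396 J/(kg·K).
ΔT = 1.507 K

1.51 K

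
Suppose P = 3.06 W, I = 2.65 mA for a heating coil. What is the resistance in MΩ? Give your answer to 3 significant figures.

Solving P = I²R for R: R = P/I².
P = 3.06 W; I = 2.65 mA = 0.002650 A.
R = 4.357×10^5 Ω
4.357×10^5 Ω × (1 MΩ / 1.000×10^6 Ω) = 0.4357 MΩ

0.436 MΩ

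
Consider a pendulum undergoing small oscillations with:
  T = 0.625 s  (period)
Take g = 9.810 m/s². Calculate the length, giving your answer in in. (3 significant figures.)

3.82 in

Solving T = 2π√(L/g) for L: L = g·(T/2π)².
T = 0.625 s; g = 9.810 m/s².
L = 0.09707 m
0.09707 m × (1 in / 0.02540 m) = 3.822 in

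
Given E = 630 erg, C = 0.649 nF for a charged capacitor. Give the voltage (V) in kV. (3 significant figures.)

0.441 kV

Rearranging E = ½C·V² for V: V = √(2E/C).
E = 630 erg = 6.300×10^-5 J; C = 0.649 nF = 6.490×10^-10 F.
V = 440.6 V  (the unit combination reduces to kg·m²/(A·s³) = V)
440.6 V × (1 kV / 1000 V) = 0.4406 kV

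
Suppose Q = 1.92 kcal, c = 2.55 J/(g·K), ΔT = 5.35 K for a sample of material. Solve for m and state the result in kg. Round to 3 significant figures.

0.589 kg

Solving Q = m·c·ΔT for m: m = Q/(c·ΔT).
Q = 1.92 kcal = 8033 J; c = 2.55 J/(g·K) = 2550 J/(kg·K); ΔT = 5.35 K.
m = 0.5888 kg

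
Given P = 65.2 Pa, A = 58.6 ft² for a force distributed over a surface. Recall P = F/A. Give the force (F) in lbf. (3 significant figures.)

79.8 lbf

Solving P = F/A for F: F = P·A.
P = 65.2 Pa; A = 58.6 ft² = 5.444 m².
F = 355.0 N  (the unit combination reduces to kg·m/s² = N)
355.0 N × (1 lbf / 4.448 N) = 79.80 lbf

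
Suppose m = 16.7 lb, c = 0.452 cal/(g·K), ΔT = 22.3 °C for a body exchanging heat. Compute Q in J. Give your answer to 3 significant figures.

Q is given directly by: Q = mcΔT.
m = 16.7 lb = 7.575 kg; c = 0.452 cal/(g·K) = 1891 J/(kg·K); ΔT = 22.3 °C = 22.30 K.
Q = 3.195×10^5 J

3.19×10^5 J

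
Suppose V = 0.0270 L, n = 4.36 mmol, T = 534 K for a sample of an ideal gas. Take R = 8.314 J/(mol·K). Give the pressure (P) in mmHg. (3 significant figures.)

5380 mmHg

Directly: P = nRT/V.
V = 0.0270 L = 2.700×10^-5 m³; n = 4.36 mmol = 0.004360 mol; T = 534 K; R = 8.314 J/(mol·K).
P = 7.169×10^5 Pa
7.169×10^5 Pa × (1 mmHg / 133.3 Pa) = 5377 mmHg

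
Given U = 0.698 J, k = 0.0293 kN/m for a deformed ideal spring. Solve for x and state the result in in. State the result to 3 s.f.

8.59 in

Rearranging: x = √(2U/k).
U = 0.698 J; k = 0.0293 kN/m = 29.30 N/m.
x = 0.2183 m
0.2183 m × (1 in / 0.02540 m) = 8.594 in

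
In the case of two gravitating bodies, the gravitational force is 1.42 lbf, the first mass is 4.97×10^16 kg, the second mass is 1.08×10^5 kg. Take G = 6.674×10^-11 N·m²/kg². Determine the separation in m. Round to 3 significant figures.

2.38×10^5 m

From Newton's law of gravitation: r = √(G·m₁m₂/F).
F = 1.42 lbf = 6.316 N; m₁ = 4.97×10^16 kg; m₂ = 1.08×10^5 kg; G = 6.674×10^-11 N·m²/kg².
r = 2.381×10^5 m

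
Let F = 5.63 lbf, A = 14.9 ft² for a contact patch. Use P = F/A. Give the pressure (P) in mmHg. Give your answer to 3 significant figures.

0.136 mmHg

Directly: P = F/A.
F = 5.63 lbf = 25.04 N; A = 14.9 ft² = 1.384 m².
P = 18.09 Pa
18.09 Pa × (1 mmHg / 133.3 Pa) = 0.1357 mmHg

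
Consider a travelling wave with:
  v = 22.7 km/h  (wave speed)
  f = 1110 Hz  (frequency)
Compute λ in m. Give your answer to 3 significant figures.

Rearranging v = f·λ for λ: λ = v/f.
v = 22.7 km/h = 6.306 m/s; f = 1110 Hz.
λ = 0.005681 m

0.00568 m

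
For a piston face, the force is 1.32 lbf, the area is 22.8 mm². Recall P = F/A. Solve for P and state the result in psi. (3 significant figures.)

Directly: P = F/A.
F = 1.32 lbf = 5.872 N; A = 22.8 mm² = 2.280×10^-5 m².
P = 2.575×10^5 Pa  (the unit combination reduces to kg/(m·s²) = Pa)
2.575×10^5 Pa × (1 psi / 6895 Pa) = 37.35 psi

37.4 psi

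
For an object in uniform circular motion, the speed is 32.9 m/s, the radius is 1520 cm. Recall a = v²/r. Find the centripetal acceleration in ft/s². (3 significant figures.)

a is given directly by: a = v²/r.
v = 32.9 m/s; r = 1520 cm = 15.20 m.
a = 71.21 m/s²
71.21 m/s² × (1 ft/s² / 0.3048 m/s²) = 233.6 ft/s²

234 ft/s²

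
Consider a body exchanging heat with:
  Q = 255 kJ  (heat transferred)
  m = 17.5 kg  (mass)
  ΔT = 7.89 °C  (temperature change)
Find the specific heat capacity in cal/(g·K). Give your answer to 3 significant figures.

Rearranging: c = Q/(m·ΔT).
Q = 255 kJ = 2.550×10^5 J; m = 17.5 kg; ΔT = 7.89 °C = 7.890 K.
c = 1847 J/(kg·K)
1847 J/(kg·K) × (1 cal/(g·K) / 4184 J/(kg·K)) = 0.4414 cal/(g·K)

0.441 cal/(g·K)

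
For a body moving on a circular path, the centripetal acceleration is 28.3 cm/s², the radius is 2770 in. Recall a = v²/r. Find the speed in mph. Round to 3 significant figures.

9.98 mph

Rearranging a = v²/r for v: v = √(a·r).
a = 28.3 cm/s² = 0.2830 m/s²; r = 2770 in = 70.36 m.
v = 4.462 m/s
4.462 m/s × (1 mph / 0.4470 m/s) = 9.982 mph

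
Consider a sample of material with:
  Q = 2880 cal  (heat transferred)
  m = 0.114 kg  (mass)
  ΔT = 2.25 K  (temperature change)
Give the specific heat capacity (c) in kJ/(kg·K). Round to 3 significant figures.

47.0 kJ/(kg·K)

Solving Q = m·c·ΔT for c: c = Q/(m·ΔT).
Q = 2880 cal = 12050 J; m = 0.114 kg; ΔT = 2.25 K.
c = 46978 J/(kg·K)
46978 J/(kg·K) × (1 kJ/(kg·K) / 1000 J/(kg·K)) = 46.98 kJ/(kg·K)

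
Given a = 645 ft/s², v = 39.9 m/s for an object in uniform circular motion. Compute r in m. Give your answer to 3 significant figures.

8.10 m

Rearranging: r = v²/a.
a = 645 ft/s² = 196.6 m/s²; v = 39.9 m/s.
r = 8.098 m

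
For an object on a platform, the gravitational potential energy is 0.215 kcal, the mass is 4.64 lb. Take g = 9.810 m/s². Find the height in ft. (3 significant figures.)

143 ft

Solving PE = m·g·h for h: h = PE/(m·g).
PE = 0.215 kcal = 899.6 J; m = 4.64 lb = 2.105 kg; g = 9.810 m/s².
h = 43.57 m
43.57 m × (1 ft / 0.3048 m) = 142.9 ft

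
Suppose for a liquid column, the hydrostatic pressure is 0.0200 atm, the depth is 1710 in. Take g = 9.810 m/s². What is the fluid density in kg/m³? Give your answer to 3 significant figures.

4.76 kg/m³

Solving P = ρ·g·h for ρ: ρ = P/(g·h).
P = 0.0200 atm = 2026 Pa; h = 1710 in = 43.43 m; g = 9.810 m/s².
ρ = 4.756 kg/m³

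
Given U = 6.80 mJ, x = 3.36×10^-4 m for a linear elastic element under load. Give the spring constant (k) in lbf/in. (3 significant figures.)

688 lbf/in

Solving U = ½k·x² for k: k = 2U/x².
U = 6.80 mJ = 0.006800 J; x = 3.36×10^-4 m.
k = 1.205×10^5 N/m
1.205×10^5 N/m × (1 lbf/in / 175.1 N/m) = 687.9 lbf/in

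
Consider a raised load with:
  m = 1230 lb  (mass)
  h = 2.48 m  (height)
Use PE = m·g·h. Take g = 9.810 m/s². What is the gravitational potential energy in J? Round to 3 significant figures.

13600 J

PE is given directly by: PE = mgh.
m = 1230 lb = 557.9 kg; h = 2.48 m; g = 9.810 m/s².
PE = 13573 J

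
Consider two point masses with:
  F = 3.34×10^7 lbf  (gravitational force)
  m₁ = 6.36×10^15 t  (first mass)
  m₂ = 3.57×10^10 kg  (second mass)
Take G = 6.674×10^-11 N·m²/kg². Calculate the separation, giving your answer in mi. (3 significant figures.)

198 mi

Solving F = G·m₁·m₂/r² for r: r = √(G·m₁m₂/F).
F = 3.34×10^7 lbf = 1.486×10^8 N; m₁ = 6.36×10^15 t = 6.360×10^18 kg; m₂ = 3.57×10^10 kg; G = 6.674×10^-11 N·m²/kg².
r = 3.194×10^5 m
3.194×10^5 m × (1 mi / 1609 m) = 198.4 mi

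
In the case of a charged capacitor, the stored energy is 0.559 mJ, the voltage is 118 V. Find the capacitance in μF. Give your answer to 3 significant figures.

Rearranging E = ½C·V² for C: C = 2E/V².
E = 0.559 mJ = 5.590×10^-4 J; V = 118 V.
C = 8.029×10^-8 F
8.029×10^-8 F × (1 μF / 1.000×10^-6 F) = 0.08029 μF

0.0803 μF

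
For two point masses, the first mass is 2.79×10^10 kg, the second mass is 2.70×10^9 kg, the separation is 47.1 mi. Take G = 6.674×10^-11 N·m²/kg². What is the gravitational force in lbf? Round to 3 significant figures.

F is given directly by: F = Gm₁m₂/r².
m₁ = 2.79×10^10 kg; m₂ = 2.70×10^9 kg; r = 47.1 mi = 75800 m; G = 6.674×10^-11 N·m²/kg².
F = 0.8750 N  (the unit combination reduces to kg·m/s² = N)
0.8750 N × (1 lbf / 4.448 N) = 0.1967 lbf

0.197 lbf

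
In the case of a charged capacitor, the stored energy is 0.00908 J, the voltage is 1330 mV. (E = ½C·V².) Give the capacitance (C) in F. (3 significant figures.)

Solving E = ½C·V² for C: C = 2E/V².
E = 0.00908 J; V = 1330 mV = 1.330 V.
C = 0.01027 F

0.0103 F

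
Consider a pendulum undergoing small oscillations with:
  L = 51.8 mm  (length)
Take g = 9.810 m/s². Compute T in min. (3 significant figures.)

0.00761 min

T is given directly by: T = 2π√(L/g).
L = 51.8 mm = 0.05180 m; g = 9.810 m/s².
T = 0.4566 s
0.4566 s × (1 min / 60.00 s) = 0.007610 min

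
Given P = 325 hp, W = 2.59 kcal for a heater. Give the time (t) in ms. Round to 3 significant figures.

44.7 ms

Solving P = W/t for t: t = W/P.
P = 325 hp = 2.424×10^5 W; W = 2.59 kcal = 10837 J.
t = 0.04471 s
0.04471 s × (1 ms / 0.001000 s) = 44.71 ms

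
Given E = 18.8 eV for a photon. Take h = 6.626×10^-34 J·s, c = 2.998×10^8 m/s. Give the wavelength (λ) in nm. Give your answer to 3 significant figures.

Solving E = h·c/λ for λ: λ = hc/E.
E = 18.8 eV = 3.012×10^-18 J; h = 6.626×10^-34 J·s; c = 2.998×10^8 m/s.
λ = 6.595×10^-8 m
6.595×10^-8 m × (1 nm / 1.000×10^-9 m) = 65.95 nm

66.0 nm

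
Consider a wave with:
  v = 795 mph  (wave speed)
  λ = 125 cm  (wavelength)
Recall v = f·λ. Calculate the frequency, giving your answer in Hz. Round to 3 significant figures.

284 Hz

Rearranging: f = v/λ.
v = 795 mph = 355.4 m/s; λ = 125 cm = 1.250 m.
f = 284.3 Hz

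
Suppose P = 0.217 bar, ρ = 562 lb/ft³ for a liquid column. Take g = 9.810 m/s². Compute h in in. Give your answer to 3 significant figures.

Solving P = ρ·g·h for h: h = P/(ρ·g).
P = 0.217 bar = 21700 Pa; ρ = 562 lb/ft³ = 9002 kg/m³; g = 9.810 m/s².
h = 0.2457 m
0.2457 m × (1 in / 0.02540 m) = 9.674 in

9.67 in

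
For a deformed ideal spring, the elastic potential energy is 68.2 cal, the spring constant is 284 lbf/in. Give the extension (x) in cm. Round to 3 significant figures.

Rearranging: x = √(2U/k).
U = 68.2 cal = 285.3 J; k = 284 lbf/in = 49736 N/m.
x = 0.1071 m
0.1071 m × (1 cm / 0.01000 m) = 10.71 cm

10.7 cm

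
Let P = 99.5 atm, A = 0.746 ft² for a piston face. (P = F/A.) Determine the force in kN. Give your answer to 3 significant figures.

699 kN

Rearranging: F = P·A.
P = 99.5 atm = 1.008×10^7 Pa; A = 0.746 ft² = 0.06931 m².
F = 6.987×10^5 N
6.987×10^5 N × (1 kN / 1000 N) = 698.7 kN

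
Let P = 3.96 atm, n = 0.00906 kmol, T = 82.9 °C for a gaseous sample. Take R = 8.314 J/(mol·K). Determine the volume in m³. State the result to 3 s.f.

Rearranging: V = nRT/P.
P = 3.96 atm = 4.012×10^5 Pa; n = 0.00906 kmol = 9.060 mol; T = 82.9 °C = 356.0 K; R = 8.314 J/(mol·K).
V = 0.06684 m³

0.0668 m³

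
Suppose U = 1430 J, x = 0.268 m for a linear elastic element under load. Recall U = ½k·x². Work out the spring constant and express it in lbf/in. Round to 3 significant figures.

Rearranging U = ½k·x² for k: k = 2U/x².
U = 1430 J; x = 0.268 m.
k = 39820 N/m
39820 N/m × (1 lbf/in / 175.1 N/m) = 227.4 lbf/in

227 lbf/in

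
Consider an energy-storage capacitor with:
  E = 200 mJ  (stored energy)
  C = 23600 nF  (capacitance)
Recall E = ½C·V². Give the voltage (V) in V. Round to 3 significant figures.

130 V

Solving E = ½C·V² for V: V = √(2E/C).
E = 200 mJ = 0.2000 J; C = 23600 nF = 2.360×10^-5 F.
V = 130.2 V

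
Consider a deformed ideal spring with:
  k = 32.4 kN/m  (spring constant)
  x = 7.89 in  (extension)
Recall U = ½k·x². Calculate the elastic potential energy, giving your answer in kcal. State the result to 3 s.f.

U is given directly by: U = ½kx².
k = 32.4 kN/m = 32400 N/m; x = 7.89 in = 0.2004 m.
U = 650.6 J  (the unit combination reduces to kg·m²/s² = J)
650.6 J × (1 kcal / 4184 J) = 0.1555 kcal

0.156 kcal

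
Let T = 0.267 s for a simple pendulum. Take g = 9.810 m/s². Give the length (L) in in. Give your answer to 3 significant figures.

0.697 in

Rearranging T = 2π√(L/g) for L: L = g·(T/2π)².
T = 0.267 s; g = 9.810 m/s².
L = 0.01771 m
0.01771 m × (1 in / 0.02540 m) = 0.6974 in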